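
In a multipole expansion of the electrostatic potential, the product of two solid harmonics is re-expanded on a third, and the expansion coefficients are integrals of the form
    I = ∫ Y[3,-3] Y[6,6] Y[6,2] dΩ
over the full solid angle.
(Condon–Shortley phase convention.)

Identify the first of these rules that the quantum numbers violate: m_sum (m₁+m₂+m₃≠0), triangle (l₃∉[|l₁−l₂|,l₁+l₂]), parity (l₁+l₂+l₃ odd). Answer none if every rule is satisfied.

m₁+m₂+m₃ = -3 + 6 + 2 = 5  ✗
triangle: |3−6|=3 ≤ l₃=6 ≤ 3+6=9
parity: l₁+l₂+l₃ = 15 is odd

m_sum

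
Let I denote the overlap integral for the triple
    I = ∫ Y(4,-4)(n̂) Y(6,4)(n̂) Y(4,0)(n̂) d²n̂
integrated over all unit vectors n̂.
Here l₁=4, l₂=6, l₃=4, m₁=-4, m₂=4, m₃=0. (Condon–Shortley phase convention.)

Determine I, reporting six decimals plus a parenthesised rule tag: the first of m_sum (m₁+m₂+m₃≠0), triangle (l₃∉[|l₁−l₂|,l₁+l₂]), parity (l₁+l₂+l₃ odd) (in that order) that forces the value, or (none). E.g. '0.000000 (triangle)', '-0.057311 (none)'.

Rules hold: Σm=0, L=14 even, 2≤4≤10.
N = 9·13·9 = 1053
Δ = 6!·2!·6!/15! = 1/1261260
Racah Σ t=2..4: t=2:+1/4608 t=3:−1/1296 t=4:+1/4608 = -7/20736
⇒ 3j(4 6 4; 0 0 0)² = 20/1287, sgn -1
Racah Σ t=6..6: t=6:+1/69120 = 1/69120
⇒ 3j(4 6 4; -4 4 0)² = 4/143, sgn +1
4πI² = N·(3j₀)²·(3jₘ)² = 720/1573
I = -1·√(0.457724/4π) = -0.19085211
No selection rule forces the value: the integral is nonzero (none).

-0.190852 (none)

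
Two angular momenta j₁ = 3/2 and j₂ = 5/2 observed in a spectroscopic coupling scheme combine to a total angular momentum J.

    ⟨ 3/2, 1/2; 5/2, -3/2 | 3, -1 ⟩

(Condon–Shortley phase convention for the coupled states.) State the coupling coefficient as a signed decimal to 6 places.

√[7·1!2!4!/8! · 2!1!1!4!2!4!] = √(96/5)
  +(−1)^0/∏(0,1,1,1,1,3)! = 1/6  (running 1/6)
  +(−1)^1/∏(1,0,0,0,2,4)! = -1/48  (running 7/48)
⟨..|..⟩ = √(96/5)·(7/48) = +0.639010

+0.639010  (= +√(49/120))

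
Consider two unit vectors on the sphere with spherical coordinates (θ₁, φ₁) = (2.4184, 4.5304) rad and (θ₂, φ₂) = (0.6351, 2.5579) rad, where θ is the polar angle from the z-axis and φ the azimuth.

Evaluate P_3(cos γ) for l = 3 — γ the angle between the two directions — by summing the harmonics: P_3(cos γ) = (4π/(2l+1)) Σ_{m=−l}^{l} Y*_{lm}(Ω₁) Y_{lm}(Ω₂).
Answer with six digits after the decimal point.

Summing Y*_{l m}(θ₁,φ₁)·Y_{l m}(θ₂,φ₂) over m ∈ [−3, 3]; prefactor 4π/(2·3+1) = 1.795196:
  m=-3: (+0.062789+0.103345i) × (+0.015621-0.085705i) = +0.009838-0.003767i  (running Σ = +0.009838-0.003767i)
  m=-2: (+0.313569-0.119455i) × (+0.113668+0.266314i) = +0.067455+0.069930i  (running Σ = +0.077293+0.066163i)
  m=-1: (-0.070071-0.380768i) × (-0.358403-0.236710i) = -0.065018+0.153055i  (running Σ = +0.012275+0.219217i)
  m=0: (+0.053093-0.000000i) × (+0.072166+0.000000i) = +0.003832+0.000000i  (running Σ = +0.016107+0.219217i)
  m=1: (+0.070071-0.380768i) × (+0.358403-0.236710i) = -0.065018-0.153055i  (running Σ = -0.048912+0.066163i)
  m=2: (+0.313569+0.119455i) × (+0.113668-0.266314i) = +0.067455-0.069930i  (running Σ = +0.018544-0.003767i)
  m=3: (-0.062789+0.103345i) × (-0.015621-0.085705i) = +0.009838+0.003767i  (running Σ = +0.028382-0.000000i)
Σ over m = +0.028382-0.000000i; ×(4π/7) → +0.050950-0.000000i. Real part: 0.050950

0.050950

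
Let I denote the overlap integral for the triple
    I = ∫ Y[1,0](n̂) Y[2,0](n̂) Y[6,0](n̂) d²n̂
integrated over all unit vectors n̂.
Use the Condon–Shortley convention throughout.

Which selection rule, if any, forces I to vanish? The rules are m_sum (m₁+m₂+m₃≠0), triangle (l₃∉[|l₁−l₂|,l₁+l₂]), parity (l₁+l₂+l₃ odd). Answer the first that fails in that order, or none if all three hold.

Σmᵢ = 0  ✓
l₃∈[|l₁−l₂|,l₁+l₂]=[1,3] required, l₃=6 fails  ✗
Σlᵢ = 9 ⇒ odd

triangle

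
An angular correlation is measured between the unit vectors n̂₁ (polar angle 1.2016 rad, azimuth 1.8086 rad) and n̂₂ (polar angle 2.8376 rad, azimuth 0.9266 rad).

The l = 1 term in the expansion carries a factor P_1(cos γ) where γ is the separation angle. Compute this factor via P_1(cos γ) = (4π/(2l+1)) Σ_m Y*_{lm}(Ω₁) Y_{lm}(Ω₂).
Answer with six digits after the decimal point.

Summing Y*_{l m}(θ₁,φ₁)·Y_{l m}(θ₂,φ₂) over m ∈ [−1, 1]; prefactor 4π/(2·1+1) = 4.188790:
  [-1]  conj(Y_{1,-1})(Ω₁) = (-0.075904, 0.313146) ; Y_{1,-1}(Ω₂) = (0.062108, -0.082691) ; Δ = (0.021180, 0.025725)
  [+0]  conj(Y_{1,0})(Ω₁) = (0.176320, -0.000000) ; Y_{1,0}(Ω₂) = (-0.466200, 0.000000) ; Δ = (-0.082200, 0.000000)
  [+1]  conj(Y_{1,1})(Ω₁) = (0.075904, 0.313146) ; Y_{1,1}(Ω₂) = (-0.062108, -0.082691) ; Δ = (0.021180, -0.025725)
Accumulated sum (-0.039840, 0.000000); after 4π/(2l+1) scaling, (-0.166882, 0.000000) ⇒ P_1 = -0.166882

-0.166882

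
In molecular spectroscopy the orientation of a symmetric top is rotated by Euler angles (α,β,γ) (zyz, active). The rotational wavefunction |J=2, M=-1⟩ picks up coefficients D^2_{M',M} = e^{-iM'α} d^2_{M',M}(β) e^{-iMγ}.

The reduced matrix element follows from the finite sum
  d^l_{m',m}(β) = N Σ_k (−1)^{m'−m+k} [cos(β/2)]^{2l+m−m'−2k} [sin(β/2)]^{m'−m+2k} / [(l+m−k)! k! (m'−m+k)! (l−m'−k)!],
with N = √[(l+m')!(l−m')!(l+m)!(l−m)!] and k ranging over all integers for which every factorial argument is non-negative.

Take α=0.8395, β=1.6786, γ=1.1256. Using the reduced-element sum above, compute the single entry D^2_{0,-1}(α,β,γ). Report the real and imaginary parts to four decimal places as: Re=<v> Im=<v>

Split into d^2_{0,-1}(β=1.6786) × two z-phases.
c=cos(1.678600/2)=0.667984, s=sin(1.678600/2)=0.744176; N=√[2·2·1·6]=4.898979
The bounds max(0,m−m')=0 and min(l+m,l−m')=1 give 2 terms
  k=0: (−1)^1·4.8990/(2)·0.6680^3·0.7442^1 = -0.543312
  k=1: (−1)^2·4.8990/(2)·0.6680^1·0.7442^3 = +0.674323
d^2_{0,-1}(1.6786) = -0.543312 +0.674323 = +0.131011
Phases: e^{-i·(0)·0.8395}=+1.000000+0.000000i, e^{-i·(-1)·1.1256}=+0.430635+0.902526i ⇒ D=+0.056418+0.118241i

Re=0.0564 Im=0.1182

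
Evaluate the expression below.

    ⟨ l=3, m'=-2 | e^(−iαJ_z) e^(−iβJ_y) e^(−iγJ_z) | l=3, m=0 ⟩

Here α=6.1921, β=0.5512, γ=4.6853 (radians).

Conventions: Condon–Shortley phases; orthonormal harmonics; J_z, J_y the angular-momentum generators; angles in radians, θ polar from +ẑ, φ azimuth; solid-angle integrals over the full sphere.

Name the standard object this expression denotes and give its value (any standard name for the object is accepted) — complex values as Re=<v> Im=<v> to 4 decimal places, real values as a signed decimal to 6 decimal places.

Wigner D-matrix element, Re=0.3146 Im=-0.0580

This is a Wigner D-matrix element — the rotation-matrix element ⟨l m'| R(α,β,γ) |l m⟩ in the angular-momentum basis.
D^3_{-2,0}(6.1921,0.5512,4.6853) = e^{-i·-2·6.1921}·d^3_{-2,0}(0.5512)·e^{-i·0·4.6853}. Compute d first:
c=cos(0.551200/2)=0.962262, s=sin(0.551200/2)=0.272124; N=√[1·120·6·6]=65.726707
The bounds max(0,m−m')=2 and min(l+m,l−m')=3 give 2 terms
  k=2: (−1)^0·65.7267/(12)·0.9623^4·0.2721^2 = +0.347751
  k=3: (−1)^1·65.7267/(12)·0.9623^2·0.2721^4 = -0.027811
d^3_{-2,0}(0.5512) = +0.347751 -0.027811 = +0.319940
Attach z-rotation phases: D = e^{-i(-2)(6.1921)}·(+0.319940)·e^{-i(0)(4.6853)} = +0.314646-0.057962i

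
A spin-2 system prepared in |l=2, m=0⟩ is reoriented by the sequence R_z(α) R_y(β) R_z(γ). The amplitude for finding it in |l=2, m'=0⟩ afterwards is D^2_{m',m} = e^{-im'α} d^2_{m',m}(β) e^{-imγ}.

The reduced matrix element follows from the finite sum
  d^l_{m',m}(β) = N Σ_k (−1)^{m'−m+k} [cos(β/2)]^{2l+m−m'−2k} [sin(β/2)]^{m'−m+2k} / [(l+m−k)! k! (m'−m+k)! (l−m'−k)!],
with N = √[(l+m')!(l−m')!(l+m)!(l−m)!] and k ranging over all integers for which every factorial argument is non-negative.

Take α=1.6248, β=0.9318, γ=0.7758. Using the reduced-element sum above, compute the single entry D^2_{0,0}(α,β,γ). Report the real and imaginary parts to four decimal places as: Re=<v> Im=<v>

Split into d^2_{0,0}(β=0.9318) × two z-phases.
With c≡cos(β/2)=0.893418 and s≡sin(β/2)=0.449227, N=[2·2·2·2]^{1/2}=4.000000
k: max(0,(0)−(0))=0 … min(2+(0),2−(0))=2
  k=0: (−1)^0·4.0000/(4)·0.8934^4·0.4492^0 = +0.637115
  k=1: (−1)^1·4.0000/(1)·0.8934^2·0.4492^2 = -0.644319
  k=2: (−1)^2·4.0000/(4)·0.8934^0·0.4492^4 = +0.040725
d^2_{0,0}(0.9318) = +0.637115 -0.644319 +0.040725 = +0.033522
Phases: e^{-i·(0)·1.6248}=+1.000000+0.000000i, e^{-i·(0)·0.7758}=+1.000000+0.000000i ⇒ D=+0.033522+0.000000i

Re=0.0335 Im=0.0000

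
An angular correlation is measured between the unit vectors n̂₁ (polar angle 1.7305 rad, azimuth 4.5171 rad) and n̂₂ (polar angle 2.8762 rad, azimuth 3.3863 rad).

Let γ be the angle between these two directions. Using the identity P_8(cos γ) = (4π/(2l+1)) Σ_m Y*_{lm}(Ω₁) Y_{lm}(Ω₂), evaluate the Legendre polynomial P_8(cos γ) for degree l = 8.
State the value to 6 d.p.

Summing Y*_{l m}(θ₁,φ₁)·Y_{l m}(θ₂,φ₂) over m ∈ [−8, 8]; prefactor 4π/(2·8+1) = 0.739198:
  term(m=-8) = -0.00000 + 0.00000j   from Y*(Ω₁)=0.00395 - 0.46522j, Y(Ω₂)=-0.00000 - 0.00001j
  term(m=-7) = -0.00000 + 0.00005j   from Y*(Ω₁)=-0.29355 - 0.06066j, Y(Ω₂)=-0.00002 - 0.00017j
  term(m=-6) = -0.00030 - 0.00017j   from Y*(Ω₁)=0.08406 - 0.19935j, Y(Ω₂)=0.00016 - 0.00158j
  term(m=-5) = -0.00275 + 0.00200j   from Y*(Ω₁)=-0.26335 - 0.17799j, Y(Ω₂)=0.00364 - 0.01005j
  term(m=-4) = -0.00123 - 0.00643j   from Y*(Ω₁)=0.08765 - 0.08691j, Y(Ω₂)=0.02962 - 0.04405j
  term(m=-3) = -0.05878 - 0.01506j   from Y*(Ω₁)=-0.17497 - 0.26368j, Y(Ω₂)=0.14236 - 0.12846j
  term(m=-2) = 0.02399 - 0.02902j   from Y*(Ω₁)=0.07402 - 0.03047j, Y(Ω₂)=0.41518 - 0.22114j
  term(m=-1) = -0.08561 - 0.18184j   from Y*(Ω₁)=-0.06082 - 0.30748j, Y(Ω₂)=0.62213 - 0.15535j
  term(m=+0) = 0.00618 + 0.00000j   from Y*(Ω₁)=0.06702 + 0.00000j, Y(Ω₂)=0.09224 + 0.00000j
  term(m=+1) = -0.08561 + 0.18184j   from Y*(Ω₁)=0.06082 - 0.30748j, Y(Ω₂)=-0.62213 - 0.15535j
  term(m=+2) = 0.02399 + 0.02902j   from Y*(Ω₁)=0.07402 + 0.03047j, Y(Ω₂)=0.41518 + 0.22114j
  term(m=+3) = -0.05878 + 0.01506j   from Y*(Ω₁)=0.17497 - 0.26368j, Y(Ω₂)=-0.14236 - 0.12846j
  term(m=+4) = -0.00123 + 0.00643j   from Y*(Ω₁)=0.08765 + 0.08691j, Y(Ω₂)=0.02962 + 0.04405j
  term(m=+5) = -0.00275 - 0.00200j   from Y*(Ω₁)=0.26335 - 0.17799j, Y(Ω₂)=-0.00364 - 0.01005j
  term(m=+6) = -0.00030 + 0.00017j   from Y*(Ω₁)=0.08406 + 0.19935j, Y(Ω₂)=0.00016 + 0.00158j
  term(m=+7) = -0.00000 - 0.00005j   from Y*(Ω₁)=0.29355 - 0.06066j, Y(Ω₂)=0.00002 - 0.00017j
  term(m=+8) = -0.00000 - 0.00000j   from Y*(Ω₁)=0.00395 + 0.46522j, Y(Ω₂)=-0.00000 + 0.00001j
Σ over m = -0.24318 - 0.00000j; ×(4π/17) → -0.17976 - 0.00000j. Real part: -0.179761

-0.179761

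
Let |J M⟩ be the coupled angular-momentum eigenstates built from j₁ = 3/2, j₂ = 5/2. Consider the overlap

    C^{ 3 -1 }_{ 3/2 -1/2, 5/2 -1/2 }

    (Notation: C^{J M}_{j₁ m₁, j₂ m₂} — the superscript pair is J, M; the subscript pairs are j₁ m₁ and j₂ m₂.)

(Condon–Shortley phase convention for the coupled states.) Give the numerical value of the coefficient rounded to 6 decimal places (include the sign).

−√(1/60) = -0.129099

j₁+j₂−J=1  J+j₁−j₂=2  J−j₁+j₂=4  j₁+j₂+J+1=8
(j₁±m₁, j₂±m₂, J±M) = (1,2,2,3,2,4)
P² = 48/5
sum k=0..1:
  [0] +1/8 = 1/8
  [1] −1/6 = -1/6
S = -1/24
C² = P²·S² = 1/60 ; C = -0.129099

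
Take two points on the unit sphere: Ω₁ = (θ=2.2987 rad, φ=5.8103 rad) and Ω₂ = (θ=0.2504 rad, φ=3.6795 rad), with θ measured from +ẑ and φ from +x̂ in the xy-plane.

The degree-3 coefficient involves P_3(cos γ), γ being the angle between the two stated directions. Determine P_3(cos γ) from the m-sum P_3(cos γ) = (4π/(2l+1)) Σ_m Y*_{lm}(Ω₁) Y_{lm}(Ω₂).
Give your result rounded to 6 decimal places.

Addition theorem: P_3(cos γ) = (4π/7) Σ_m Y*_{lm}(Ω₁) Y_{lm}(Ω₂), m = −3…3:
  m=-3: Y*=+0.026312-0.171607i  Y=+0.000272+0.006342i  product +0.001096+0.000120i
  m=-2: Y*=-0.221744+0.307327i  Y=+0.028878-0.053497i  product +0.010038+0.020738i
  m=-1: Y*=+0.260585-0.133316i  Y=-0.253976+0.151519i  product -0.045983+0.073343i
  m=+0: Y*=+0.195354-0.000000i  Y=+0.612083+0.000000i  product +0.119573+0.000000i
  m=+1: Y*=-0.260585-0.133316i  Y=+0.253976+0.151519i  product -0.045983-0.073343i
  m=+2: Y*=-0.221744-0.307327i  Y=+0.028878+0.053497i  product +0.010038-0.020738i
  m=+3: Y*=-0.026312-0.171607i  Y=-0.000272+0.006342i  product +0.001096-0.000120i
Accumulated sum +0.049874-0.000000i; after 4π/(2l+1) scaling, +0.089533-0.000000i ⇒ P_3 = 0.089533

0.089533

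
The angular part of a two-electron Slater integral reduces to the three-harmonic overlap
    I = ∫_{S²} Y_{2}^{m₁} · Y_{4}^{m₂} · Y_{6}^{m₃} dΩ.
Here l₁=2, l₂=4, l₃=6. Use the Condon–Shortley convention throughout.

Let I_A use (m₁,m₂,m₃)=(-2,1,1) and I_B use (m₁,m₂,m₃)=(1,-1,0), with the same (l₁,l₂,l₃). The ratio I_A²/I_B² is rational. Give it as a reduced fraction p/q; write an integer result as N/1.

Same 2,4,6: normalisation and zero-m 3j drop out of the ratio.
A: Δ: 0! 4! 8! / 13! → 1/6435; sum: t=0:+1/17280 = 1/17280; 3j²(2 4 6; -2 1 1) = Δ·Π!·Σ² = 7/1287  (sign -1)
B: Δ: 0! 4! 8! / 13! → 1/6435; sum: t=0:+1/4320 = 1/4320; 3j²(2 4 6; 1 -1 0) = Δ·Π!·Σ² = 8/429  (sign +1)
I_A²/I_B² = (7/1287)/(8/429) = 7/24

7/24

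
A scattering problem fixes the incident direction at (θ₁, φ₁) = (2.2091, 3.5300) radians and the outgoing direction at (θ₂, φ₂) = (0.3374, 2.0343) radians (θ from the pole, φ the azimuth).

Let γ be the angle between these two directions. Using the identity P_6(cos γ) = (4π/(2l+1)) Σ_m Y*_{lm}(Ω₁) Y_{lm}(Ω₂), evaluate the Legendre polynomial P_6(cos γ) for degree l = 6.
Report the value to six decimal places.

0.281950

Addition theorem: P_6(cos γ) = (4π/13) Σ_m Y*_{lm}(Ω₁) Y_{lm}(Ω₂), m = −6…6:
  term(m=-6) = -0.000074+0.000036i   from Y*(Ω₁)=-0.089264+0.093983i, Y(Ω₂)=+0.000595+0.000224i
  term(m=-5) = -0.000767-0.001945i   from Y*(Ω₁)=-0.120848+0.310432i, Y(Ω₂)=-0.004607+0.004264i
  term(m=-4) = +0.015520-0.004807i   from Y*(Ω₁)=+0.007402+0.431131i, Y(Ω₂)=-0.010530-0.036179i
  term(m=-3) = +0.006159+0.026874i   from Y*(Ω₁)=+0.071801+0.167220i, Y(Ω₂)=+0.149048+0.027166i
  term(m=-2) = +0.101631-0.015380i   from Y*(Ω₁)=-0.184427-0.181288i, Y(Ω₂)=-0.238570+0.317903i
  term(m=-1) = +0.012635+0.167932i   from Y*(Ω₁)=-0.272092-0.111339i, Y(Ω₂)=-0.256103-0.512390i
  term(m=+0) = +0.021472+0.000000i   from Y*(Ω₁)=+0.185065-0.000000i, Y(Ω₂)=+0.116025+0.000000i
  term(m=+1) = +0.012635-0.167932i   from Y*(Ω₁)=+0.272092-0.111339i, Y(Ω₂)=+0.256103-0.512390i
  term(m=+2) = +0.101631+0.015380i   from Y*(Ω₁)=-0.184427+0.181288i, Y(Ω₂)=-0.238570-0.317903i
  term(m=+3) = +0.006159-0.026874i   from Y*(Ω₁)=-0.071801+0.167220i, Y(Ω₂)=-0.149048+0.027166i
  term(m=+4) = +0.015520+0.004807i   from Y*(Ω₁)=+0.007402-0.431131i, Y(Ω₂)=-0.010530+0.036179i
  term(m=+5) = -0.000767+0.001945i   from Y*(Ω₁)=+0.120848+0.310432i, Y(Ω₂)=+0.004607+0.004264i
  term(m=+6) = -0.000074-0.000036i   from Y*(Ω₁)=-0.089264-0.093983i, Y(Ω₂)=+0.000595-0.000224i
Σ over m = +0.291679-0.000000i; ×(4π/13) → +0.281950-0.000000i. Real part: 0.281950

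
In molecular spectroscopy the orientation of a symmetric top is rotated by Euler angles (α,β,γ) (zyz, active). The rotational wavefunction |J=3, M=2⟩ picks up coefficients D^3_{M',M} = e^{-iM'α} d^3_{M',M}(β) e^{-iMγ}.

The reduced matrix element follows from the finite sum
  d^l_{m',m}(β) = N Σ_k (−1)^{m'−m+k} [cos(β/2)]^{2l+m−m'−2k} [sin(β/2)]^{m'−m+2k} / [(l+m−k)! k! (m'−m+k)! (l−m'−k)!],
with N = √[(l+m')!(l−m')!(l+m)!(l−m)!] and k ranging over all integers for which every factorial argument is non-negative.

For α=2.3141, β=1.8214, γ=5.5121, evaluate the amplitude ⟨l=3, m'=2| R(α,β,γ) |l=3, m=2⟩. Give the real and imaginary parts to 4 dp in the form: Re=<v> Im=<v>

D^3_{2,2}(2.3141,1.8214,5.5121) = e^{-i·2·2.3141}·d^3_{2,2}(1.8214)·e^{-i·2·5.5121}. Compute d first:
Half-angle: c=0.613193, s=0.789933. N=√(120·1·120·1)=120.000000
The bounds max(0,m−m')=0 and min(l+m,l−m')=1 give 2 terms
  k=0: (−1)^0·120.0000/(120)·0.6132^6·0.7899^0 = +0.053160
  k=1: (−1)^1·120.0000/(24)·0.6132^4·0.7899^2 = -0.441102
d^3_{2,2}(1.8214) = +0.053160 -0.441102 = -0.387943
Attach z-rotation phases: D = e^{-i(2)(2.3141)}·(-0.387943)·e^{-i(2)(5.5121)} = +0.387344+0.021544i

Re=0.3873 Im=0.0215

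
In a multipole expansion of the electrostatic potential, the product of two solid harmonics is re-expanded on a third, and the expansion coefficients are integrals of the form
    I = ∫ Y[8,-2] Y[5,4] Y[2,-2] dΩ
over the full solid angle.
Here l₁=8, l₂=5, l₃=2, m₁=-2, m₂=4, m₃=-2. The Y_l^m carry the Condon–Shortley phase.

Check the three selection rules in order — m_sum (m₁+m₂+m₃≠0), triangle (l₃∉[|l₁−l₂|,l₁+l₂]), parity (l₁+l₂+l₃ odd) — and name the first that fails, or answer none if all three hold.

azimuthal sum: -2 + 4 − 2 = 0  ✓
l₃ must lie in [3,13]; have l₃=2  ✗
L = 8 + 5 + 2 = 15 (odd)

triangle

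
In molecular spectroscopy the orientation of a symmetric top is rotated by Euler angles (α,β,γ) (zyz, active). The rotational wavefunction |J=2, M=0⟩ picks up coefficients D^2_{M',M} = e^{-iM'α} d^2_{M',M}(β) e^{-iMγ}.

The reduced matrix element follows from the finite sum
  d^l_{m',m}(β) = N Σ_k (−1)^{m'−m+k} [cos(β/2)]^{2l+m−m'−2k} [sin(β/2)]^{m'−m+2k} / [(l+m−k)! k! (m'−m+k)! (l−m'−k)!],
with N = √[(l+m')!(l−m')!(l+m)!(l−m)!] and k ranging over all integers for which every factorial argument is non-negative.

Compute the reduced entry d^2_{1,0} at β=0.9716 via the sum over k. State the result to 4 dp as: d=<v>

d=-0.5704

d^2_{1,0}(β=0.9716) via the finite sum:
With c≡cos(β/2)=0.884302 and s≡sin(β/2)=0.466916, N=[6·1·2·2]^{1/2}=4.898979
The bounds max(0,m−m')=0 and min(l+m,l−m')=1 give 2 terms
  k=0: (−1)^1·4.8990/(2)·0.8843^3·0.4669^1 = -0.790889
  k=1: (−1)^2·4.8990/(2)·0.8843^1·0.4669^3 = +0.220492
d^2_{1,0}(0.9716) = -0.790889 +0.220492 = -0.570398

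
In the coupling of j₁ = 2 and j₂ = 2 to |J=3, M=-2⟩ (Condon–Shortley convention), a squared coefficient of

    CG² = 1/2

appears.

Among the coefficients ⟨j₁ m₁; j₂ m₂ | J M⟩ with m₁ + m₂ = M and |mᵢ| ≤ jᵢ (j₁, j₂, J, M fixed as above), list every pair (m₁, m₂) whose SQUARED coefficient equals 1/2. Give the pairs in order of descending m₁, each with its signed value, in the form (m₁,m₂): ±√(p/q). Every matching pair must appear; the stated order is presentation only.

Admissible pairs with m₁+m₂ = M = -2: (-2,0), (-1,-1), (0,-2)
  (m₁,m₂)=(0,-2): CG² = 1/2, CG = +√(1/2)   ← matches the target
  (m₁,m₂)=(-1,-1): CG² = 0/1, CG = 0
  (m₁,m₂)=(-2,0): CG² = 1/2, CG = −√(1/2)   ← matches the target
Pairs with CG² = 1/2: (0,-2): +√(1/2); (-2,0): −√(1/2)

(0,-2): +√(1/2); (-2,0): −√(1/2)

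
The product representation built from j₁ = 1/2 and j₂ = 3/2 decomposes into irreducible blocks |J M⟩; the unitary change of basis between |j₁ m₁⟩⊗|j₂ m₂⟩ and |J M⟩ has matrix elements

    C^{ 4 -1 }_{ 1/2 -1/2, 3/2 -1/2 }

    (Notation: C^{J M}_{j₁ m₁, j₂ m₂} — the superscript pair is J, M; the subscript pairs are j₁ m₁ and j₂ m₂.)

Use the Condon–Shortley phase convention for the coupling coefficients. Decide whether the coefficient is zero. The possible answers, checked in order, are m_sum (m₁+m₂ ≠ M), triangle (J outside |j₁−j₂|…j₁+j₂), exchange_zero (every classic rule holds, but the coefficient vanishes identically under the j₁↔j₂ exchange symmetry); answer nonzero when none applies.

triangle

m-sum: m₁+m₂ = -1/2+(-1/2) = -1, M = -1  ✓
triangle: need |j₁−j₂| ≤ J ≤ j₁+j₂, i.e. J ∈ [1, 2]; J = 4 is outside ✗ ⇒ coefficient is 0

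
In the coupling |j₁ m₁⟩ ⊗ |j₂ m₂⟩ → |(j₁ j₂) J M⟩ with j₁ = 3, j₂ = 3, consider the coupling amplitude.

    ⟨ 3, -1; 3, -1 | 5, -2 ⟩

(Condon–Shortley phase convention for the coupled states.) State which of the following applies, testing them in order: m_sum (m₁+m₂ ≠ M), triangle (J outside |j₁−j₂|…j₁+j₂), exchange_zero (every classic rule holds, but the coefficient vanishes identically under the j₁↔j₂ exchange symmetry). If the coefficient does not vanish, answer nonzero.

exchange_zero

m-sum: m₁+m₂ = -1+(-1) = -2, M = -2  ✓
triangle: |j₁−j₂| = 0 ≤ J = 5 ≤ j₁+j₂ = 6  ✓
exchange: j₁=j₂ and m₁=m₂, and (−1)^(j₁+j₂−J) = (−1)^1 = −1 forces ⟨j₁m₁;j₂m₂|JM⟩ = −⟨j₂m₂;j₁m₁|JM⟩ = −⟨j₁m₁;j₂m₂|JM⟩ ⇒ the coefficient vanishes identically
Racah sum check: Σ_k collapses to 0 ⇒ CG = 0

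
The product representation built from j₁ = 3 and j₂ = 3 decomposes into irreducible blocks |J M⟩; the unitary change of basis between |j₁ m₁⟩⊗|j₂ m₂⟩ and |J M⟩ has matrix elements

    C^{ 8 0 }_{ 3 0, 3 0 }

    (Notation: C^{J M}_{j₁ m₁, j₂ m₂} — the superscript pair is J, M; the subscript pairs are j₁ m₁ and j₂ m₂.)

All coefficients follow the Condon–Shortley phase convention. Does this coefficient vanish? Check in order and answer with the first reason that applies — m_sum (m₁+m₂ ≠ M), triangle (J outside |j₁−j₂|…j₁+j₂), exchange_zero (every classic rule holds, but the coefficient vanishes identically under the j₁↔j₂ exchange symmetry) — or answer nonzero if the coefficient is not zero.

triangle

m-sum: m₁+m₂ = 0+0 = 0, M = 0  ✓
triangle: need |j₁−j₂| ≤ J ≤ j₁+j₂, i.e. J ∈ [0, 6]; J = 8 is outside ✗ ⇒ coefficient is 0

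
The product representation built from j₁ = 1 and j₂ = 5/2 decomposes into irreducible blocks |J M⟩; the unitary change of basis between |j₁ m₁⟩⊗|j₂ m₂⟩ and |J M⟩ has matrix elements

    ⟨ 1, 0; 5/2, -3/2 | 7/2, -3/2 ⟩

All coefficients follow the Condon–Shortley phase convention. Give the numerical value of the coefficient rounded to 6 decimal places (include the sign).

j₁+j₂−J=0  J+j₁−j₂=2  J−j₁+j₂=5  j₁+j₂+J+1=8
(j₁±m₁, j₂±m₂, J±M) = (1,1,1,4,2,5)
P² = 1920/7
sum k=0..0:
  [0] +1/24 = 1/24
S = 1/24
C² = P²·S² = 10/21 ; C = +0.690066

+√(10/21) ≈ +0.690066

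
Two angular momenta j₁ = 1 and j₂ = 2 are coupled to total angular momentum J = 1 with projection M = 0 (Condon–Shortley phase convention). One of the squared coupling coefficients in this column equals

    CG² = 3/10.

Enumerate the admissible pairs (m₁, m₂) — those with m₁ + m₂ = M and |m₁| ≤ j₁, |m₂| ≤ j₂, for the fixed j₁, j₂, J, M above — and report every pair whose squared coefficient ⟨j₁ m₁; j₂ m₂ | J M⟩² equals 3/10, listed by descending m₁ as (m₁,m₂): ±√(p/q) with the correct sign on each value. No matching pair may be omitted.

Admissible pairs with m₁+m₂ = M = 0: (-1,1), (0,0), (1,-1)
  (m₁,m₂)=(1,-1): CG² = 3/10, CG = +√(3/10)   ← matches the target
  (m₁,m₂)=(0,0): CG² = 2/5, CG = −√(2/5)
  (m₁,m₂)=(-1,1): CG² = 3/10, CG = +√(3/10)   ← matches the target
Pairs with CG² = 3/10: (1,-1): +√(3/10); (-1,1): +√(3/10)

(1,-1): +√(3/10); (-1,1): +√(3/10)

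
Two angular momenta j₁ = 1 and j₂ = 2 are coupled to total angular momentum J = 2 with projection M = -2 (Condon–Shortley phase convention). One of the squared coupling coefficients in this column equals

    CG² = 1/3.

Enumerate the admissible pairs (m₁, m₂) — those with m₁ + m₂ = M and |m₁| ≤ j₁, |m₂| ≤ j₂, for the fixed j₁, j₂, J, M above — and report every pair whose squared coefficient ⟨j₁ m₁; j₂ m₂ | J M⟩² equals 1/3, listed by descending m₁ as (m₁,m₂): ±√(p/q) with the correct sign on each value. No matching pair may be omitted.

Admissible pairs with m₁+m₂ = M = -2: (-1,-1), (0,-2)
  (m₁,m₂)=(0,-2): CG² = 2/3, CG = +√(2/3)
  (m₁,m₂)=(-1,-1): CG² = 1/3, CG = −√(1/3)   ← matches the target
Pairs with CG² = 1/3: (-1,-1): −√(1/3)

(-1,-1): −√(1/3)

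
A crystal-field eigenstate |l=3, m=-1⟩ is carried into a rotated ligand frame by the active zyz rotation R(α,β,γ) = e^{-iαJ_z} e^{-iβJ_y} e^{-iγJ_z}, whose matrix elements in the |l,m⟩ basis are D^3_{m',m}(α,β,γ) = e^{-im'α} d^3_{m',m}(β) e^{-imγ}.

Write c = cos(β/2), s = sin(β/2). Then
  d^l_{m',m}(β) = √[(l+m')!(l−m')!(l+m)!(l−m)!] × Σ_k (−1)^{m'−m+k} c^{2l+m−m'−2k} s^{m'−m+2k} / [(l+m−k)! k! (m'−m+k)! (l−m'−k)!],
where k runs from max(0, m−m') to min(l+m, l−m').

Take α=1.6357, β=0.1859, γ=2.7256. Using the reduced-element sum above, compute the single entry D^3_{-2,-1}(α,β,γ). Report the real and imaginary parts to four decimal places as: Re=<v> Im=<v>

Re=0.2708 Im=-0.0797

First d^3_{-2,-1}(β=0.1859), then the phase factors e^{-i(-2)α} and e^{-i(-1)γ}:
c=cos(0.185900/2)=0.995683, s=sin(0.185900/2)=0.092816; N=√[1·120·2·24]=75.894664
k∈{1,2} keeps every argument non-negative
  k=1: (−1)^0·75.8947/(24)·0.9957^5·0.0928^1 = +0.287230
  k=2: (−1)^1·75.8947/(12)·0.9957^3·0.0928^3 = -0.004992
d^3_{-2,-1}(0.1859) = +0.287230 -0.004992 = +0.282238
Attach z-rotation phases: D = e^{-i(-2)(1.6357)}·(+0.282238)·e^{-i(-1)(2.7256)} = +0.270759-0.079674i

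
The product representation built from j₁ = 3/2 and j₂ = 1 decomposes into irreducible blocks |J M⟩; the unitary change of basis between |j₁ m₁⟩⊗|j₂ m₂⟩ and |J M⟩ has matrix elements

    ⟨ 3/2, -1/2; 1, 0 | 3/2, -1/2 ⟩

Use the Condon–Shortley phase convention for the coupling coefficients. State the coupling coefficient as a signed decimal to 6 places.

-0.258199

j₁+j₂−J=1  J+j₁−j₂=2  J−j₁+j₂=1  j₁+j₂+J+1=5
(j₁±m₁, j₂±m₂, J±M) = (1,2,1,1,1,2)
P² = 4/15
sum k=0..1:
  [0] +1/2 = 1/2
  [1] −1/1 = -1
S = -1/2
C² = P²·S² = 1/15 ; C = -0.258199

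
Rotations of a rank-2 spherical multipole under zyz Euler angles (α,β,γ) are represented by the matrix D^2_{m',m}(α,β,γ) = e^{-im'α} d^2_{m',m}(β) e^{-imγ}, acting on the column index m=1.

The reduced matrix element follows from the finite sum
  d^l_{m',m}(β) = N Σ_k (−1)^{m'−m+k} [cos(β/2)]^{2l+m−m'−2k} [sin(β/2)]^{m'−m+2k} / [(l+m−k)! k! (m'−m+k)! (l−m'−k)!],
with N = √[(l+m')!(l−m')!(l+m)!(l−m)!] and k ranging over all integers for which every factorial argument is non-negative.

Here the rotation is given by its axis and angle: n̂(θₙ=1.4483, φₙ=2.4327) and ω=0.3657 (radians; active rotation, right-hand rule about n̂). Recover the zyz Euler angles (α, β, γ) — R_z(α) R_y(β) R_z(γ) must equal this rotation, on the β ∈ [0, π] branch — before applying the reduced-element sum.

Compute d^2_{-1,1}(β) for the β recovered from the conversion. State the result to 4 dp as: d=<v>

Axis–angle → zyz. n̂ = (sinθₙcosφₙ, sinθₙsinφₙ, cosθₙ) = (-0.753395, +0.646116, +0.122190), ω = 0.3657.
R = I cosω + sinω [n̂]ₓ + (1−cosω) n̂n̂ᵀ gives
  R = [+0.971407, -0.075885, +0.224965; +0.011507, +0.961479, +0.274637; -0.237140, -0.264196, +0.934861]
β = atan2(√(R₁₃²+R₂₃²), R₃₃) = 0.362929; α = atan2(R₂₃, R₁₃) mod 2π = 0.884495; γ = atan2(R₃₂, −R₃₁) mod 2π = 5.443873
d^2_{-1,1}(β=0.3629) via the finite sum:
With c≡cos(β/2)=0.983580 and s≡sin(β/2)=0.180470, N=[1·6·6·1]^{1/2}=6.000000
Admissible k: 2..3 (factorial args all ≥0)
  k=2: (−1)^0·6.0000/(2)·0.9836^2·0.1805^2 = +0.094526
  k=3: (−1)^1·6.0000/(6)·0.9836^0·0.1805^4 = -0.001061
d^2_{-1,1}(0.3629) = +0.094526 -0.001061 = +0.093465

d=0.0935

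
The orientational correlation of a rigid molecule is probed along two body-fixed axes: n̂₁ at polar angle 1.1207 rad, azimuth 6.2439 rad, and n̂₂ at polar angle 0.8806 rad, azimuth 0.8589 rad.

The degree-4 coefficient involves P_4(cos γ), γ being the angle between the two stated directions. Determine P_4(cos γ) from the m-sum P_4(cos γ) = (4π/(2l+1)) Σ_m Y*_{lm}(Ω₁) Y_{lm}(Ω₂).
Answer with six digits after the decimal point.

-0.404010

Addition theorem: P_4(cos γ) = (4π/9) Σ_m Y*_{lm}(Ω₁) Y_{lm}(Ω₂), m = −4…4:
  m=-4: Y*=(0.287285, -0.045520)  Y=(-0.149757, 0.045344)  product (-0.040959, 0.019844)
  m=-3: Y*=(0.394750, -0.046740)  Y=(-0.308645, -0.195615)  product (-0.130981, -0.062793)
  m=-2: Y*=(0.087842, -0.006916)  Y=(-0.053541, -0.361588)  product (-0.007204, -0.031392)
  m=-1: Y*=(-0.310190, 0.012192)  Y=(-0.024641, 0.028558)  product (0.007295, -0.009159)
  m=+0: Y*=(-0.150670, -0.000000)  Y=(-0.360701, 0.000000)  product (0.054347, 0.000000)
  m=+1: Y*=(0.310190, 0.012192)  Y=(0.024641, 0.028558)  product (0.007295, 0.009159)
  m=+2: Y*=(0.087842, 0.006916)  Y=(-0.053541, 0.361588)  product (-0.007204, 0.031392)
  m=+3: Y*=(-0.394750, -0.046740)  Y=(0.308645, -0.195615)  product (-0.130981, 0.062793)
  m=+4: Y*=(0.287285, 0.045520)  Y=(-0.149757, -0.045344)  product (-0.040959, -0.019844)
Accumulated sum (-0.289351, 0.000000); after 4π/(2l+1) scaling, (-0.404010, 0.000000) ⇒ P_4 = -0.404010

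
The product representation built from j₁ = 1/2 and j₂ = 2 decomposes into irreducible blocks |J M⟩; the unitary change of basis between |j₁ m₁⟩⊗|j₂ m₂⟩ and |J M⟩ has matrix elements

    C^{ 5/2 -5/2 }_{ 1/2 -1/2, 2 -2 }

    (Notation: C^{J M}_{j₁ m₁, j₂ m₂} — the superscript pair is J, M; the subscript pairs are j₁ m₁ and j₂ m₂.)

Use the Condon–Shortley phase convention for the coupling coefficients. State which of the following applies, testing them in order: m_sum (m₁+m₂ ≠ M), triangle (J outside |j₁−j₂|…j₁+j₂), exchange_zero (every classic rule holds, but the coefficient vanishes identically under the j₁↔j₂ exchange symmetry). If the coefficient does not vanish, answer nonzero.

nonzero

m-sum: m₁+m₂ = -1/2+(-2) = -5/2, M = -5/2  ✓
triangle: |j₁−j₂| = 3/2 ≤ J = 5/2 ≤ j₁+j₂ = 5/2  ✓
exchange: j₁≠j₂ or m₁≠m₂ — the exchange symmetry imposes no constraint here
value check: CG = +1 = +1.000000 ≠ 0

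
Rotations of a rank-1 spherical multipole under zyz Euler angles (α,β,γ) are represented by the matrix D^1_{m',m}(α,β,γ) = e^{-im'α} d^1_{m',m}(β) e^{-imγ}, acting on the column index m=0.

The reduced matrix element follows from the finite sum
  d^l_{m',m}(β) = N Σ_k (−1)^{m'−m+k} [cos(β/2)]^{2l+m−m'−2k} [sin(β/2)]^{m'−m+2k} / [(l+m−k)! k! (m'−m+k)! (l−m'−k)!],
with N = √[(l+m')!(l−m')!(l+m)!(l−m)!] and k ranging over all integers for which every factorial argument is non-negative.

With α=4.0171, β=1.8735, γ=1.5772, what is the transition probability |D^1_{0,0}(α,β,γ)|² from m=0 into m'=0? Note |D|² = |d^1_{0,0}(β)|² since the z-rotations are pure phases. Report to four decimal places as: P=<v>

P=0.0889

Split into d^1_{0,0}(β=1.8735) × two z-phases.
c=cos(1.873500/2)=0.592409, s=sin(1.873500/2)=0.805637; N=√[1·1·1·1]=1.000000
k∈{0,1} keeps every argument non-negative
  k=0: (−1)^0·1.0000/(1)·0.5924^2·0.8056^0 = +0.350949
  k=1: (−1)^1·1.0000/(1)·0.5924^0·0.8056^2 = -0.649051
d^1_{0,0}(1.8735) = +0.350949 -0.649051 = -0.298102
|D^1_{0,0}|² = |d^1_{0,0}(β)|² = (-0.298102)² = 0.088865 (the z-rotation phases have unit modulus)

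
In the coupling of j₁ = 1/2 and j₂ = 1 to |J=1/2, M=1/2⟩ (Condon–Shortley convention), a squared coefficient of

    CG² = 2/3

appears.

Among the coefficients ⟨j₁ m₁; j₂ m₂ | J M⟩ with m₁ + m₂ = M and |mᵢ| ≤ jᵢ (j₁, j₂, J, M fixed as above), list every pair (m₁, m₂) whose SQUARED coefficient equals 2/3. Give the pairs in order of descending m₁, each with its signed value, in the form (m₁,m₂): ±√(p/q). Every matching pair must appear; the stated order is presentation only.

Admissible pairs with m₁+m₂ = M = 1/2: (-1/2,1), (1/2,0)
  (m₁,m₂)=(1/2,0): CG² = 1/3, CG = +√(1/3)
  (m₁,m₂)=(-1/2,1): CG² = 2/3, CG = −√(2/3)   ← matches the target
Pairs with CG² = 2/3: (-1/2,1): −√(2/3)

(-1/2,1): −√(2/3)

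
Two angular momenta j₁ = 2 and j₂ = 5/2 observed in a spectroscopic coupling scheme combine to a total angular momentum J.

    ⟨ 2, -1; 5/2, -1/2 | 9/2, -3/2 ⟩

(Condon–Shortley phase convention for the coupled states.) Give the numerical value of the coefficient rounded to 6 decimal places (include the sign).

+0.690066  (= +√(10/21))

√[10·0!4!5!/10! · 1!3!2!3!3!6!] = √(17280/7)
  +(−1)^0/∏(0,0,3,2,1,3)! = 1/72  (running 1/72)
⟨..|..⟩ = √(17280/7)·(1/72) = +0.690066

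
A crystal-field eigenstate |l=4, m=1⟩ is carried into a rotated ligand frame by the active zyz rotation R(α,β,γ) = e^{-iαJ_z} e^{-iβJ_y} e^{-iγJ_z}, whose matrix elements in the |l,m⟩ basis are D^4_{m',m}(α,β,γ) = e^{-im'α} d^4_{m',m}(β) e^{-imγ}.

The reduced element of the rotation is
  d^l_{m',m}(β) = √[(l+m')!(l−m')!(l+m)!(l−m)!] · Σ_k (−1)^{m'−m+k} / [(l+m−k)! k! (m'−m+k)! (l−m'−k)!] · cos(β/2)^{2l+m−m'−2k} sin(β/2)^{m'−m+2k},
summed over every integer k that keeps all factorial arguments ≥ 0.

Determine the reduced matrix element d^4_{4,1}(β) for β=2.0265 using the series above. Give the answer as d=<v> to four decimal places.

d=-0.1896

d^4_{4,1}(β=2.0265) via the finite sum:
Half-angle: c=0.529106, s=0.848556. N=√(40320·1·120·6)=5387.986637
The bounds max(0,m−m')=0 and min(l+m,l−m')=0 give 1 term
  k=0: (−1)^3·5387.9866/(720)·0.5291^5·0.8486^3 = -0.189604
d^4_{4,1}(2.0265) = -0.189604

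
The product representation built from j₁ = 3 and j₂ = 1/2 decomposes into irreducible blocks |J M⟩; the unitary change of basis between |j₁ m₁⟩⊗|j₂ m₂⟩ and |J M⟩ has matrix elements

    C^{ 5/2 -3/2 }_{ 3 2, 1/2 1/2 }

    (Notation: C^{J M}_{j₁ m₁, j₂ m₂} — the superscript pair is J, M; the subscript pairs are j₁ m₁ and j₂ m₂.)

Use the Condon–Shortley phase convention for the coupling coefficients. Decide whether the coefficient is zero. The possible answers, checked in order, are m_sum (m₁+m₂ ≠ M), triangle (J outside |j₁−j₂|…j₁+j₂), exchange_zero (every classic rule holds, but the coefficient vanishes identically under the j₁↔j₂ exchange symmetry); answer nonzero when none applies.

m-sum: m₁+m₂ = 2+1/2 = 5/2, M = -3/2  ✗ ⇒ coefficient is 0

m_sum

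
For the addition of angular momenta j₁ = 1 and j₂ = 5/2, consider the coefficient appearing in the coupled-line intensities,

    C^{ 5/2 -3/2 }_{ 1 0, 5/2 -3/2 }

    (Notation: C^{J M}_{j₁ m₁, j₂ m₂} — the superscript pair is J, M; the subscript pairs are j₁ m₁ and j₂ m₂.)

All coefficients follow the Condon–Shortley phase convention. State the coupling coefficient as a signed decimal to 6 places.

√[6·1!1!4!/7! · 1!1!1!4!1!4!] = √(576/35)
  +(−1)^0/∏(0,1,1,1,0,3)! = 1/6  (running 1/6)
  +(−1)^1/∏(1,0,0,0,1,4)! = -1/24  (running 1/8)
⟨..|..⟩ = √(576/35)·(1/8) = +0.507093

+0.507093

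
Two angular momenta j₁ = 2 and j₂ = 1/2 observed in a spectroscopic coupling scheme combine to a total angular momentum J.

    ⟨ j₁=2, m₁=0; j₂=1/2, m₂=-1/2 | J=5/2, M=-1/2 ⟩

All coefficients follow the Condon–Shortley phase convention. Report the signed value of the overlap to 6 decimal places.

+0.774597

j₁+j₂−J=0  J+j₁−j₂=4  J−j₁+j₂=1  j₁+j₂+J+1=6
(j₁±m₁, j₂±m₂, J±M) = (2,2,0,1,2,3)
P² = 48/5
sum k=0..0:
  [0] +1/4 = 1/4
S = 1/4
C² = P²·S² = 3/5 ; C = +0.774597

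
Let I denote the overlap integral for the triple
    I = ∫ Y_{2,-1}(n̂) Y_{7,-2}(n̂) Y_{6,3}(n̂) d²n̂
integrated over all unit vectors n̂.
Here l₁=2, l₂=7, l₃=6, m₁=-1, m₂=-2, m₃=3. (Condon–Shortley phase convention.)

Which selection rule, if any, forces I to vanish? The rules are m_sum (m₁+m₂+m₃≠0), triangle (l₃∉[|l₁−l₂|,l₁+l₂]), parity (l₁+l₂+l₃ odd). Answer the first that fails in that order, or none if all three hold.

azimuthal sum: -1 − 2 + 3 = 0  ✓
5 ≤ 6 ≤ 9 (triangle on l)  ✓
L = 2 + 7 + 6 = 15 (odd)  ✗

parity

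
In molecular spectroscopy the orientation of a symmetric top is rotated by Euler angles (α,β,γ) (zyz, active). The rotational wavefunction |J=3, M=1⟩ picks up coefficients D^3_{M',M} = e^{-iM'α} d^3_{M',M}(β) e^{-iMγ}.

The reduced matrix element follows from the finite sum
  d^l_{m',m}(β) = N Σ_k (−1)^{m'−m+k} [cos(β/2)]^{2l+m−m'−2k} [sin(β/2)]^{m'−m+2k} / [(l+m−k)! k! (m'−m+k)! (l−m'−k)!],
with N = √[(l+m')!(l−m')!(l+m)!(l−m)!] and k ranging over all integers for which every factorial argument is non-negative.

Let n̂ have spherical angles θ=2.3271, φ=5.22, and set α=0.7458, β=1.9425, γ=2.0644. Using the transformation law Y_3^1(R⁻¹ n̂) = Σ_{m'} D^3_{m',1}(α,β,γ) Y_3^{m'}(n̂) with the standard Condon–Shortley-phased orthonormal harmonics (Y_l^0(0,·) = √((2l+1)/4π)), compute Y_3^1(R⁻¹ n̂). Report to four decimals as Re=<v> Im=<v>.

Need the full column D^3_{m',1} for m'=−3..3 at α=0.7458, β=1.9425, γ=2.0644.
cos(β/2)=0.564268, sin(β/2)=0.825592
d^3_{-3,1}: single k=4 term ⇒ +0.572899;  D = +0.564347+0.098618i
d^3_{-2,1}: k∈[3..4] ⇒ +0.639414 -0.684403 = -0.044989;  D = -0.037808+0.024384i
d^3_{-1,1}: k∈[2..4] ⇒ +0.414594 -1.183374 +0.316659 = -0.452121;  D = -0.112818+0.437819i
d^3_{0,1}: k∈[1..3] ⇒ +0.163600 -1.050664 +0.749726 = -0.137339;  D = +0.065071+0.120945i
d^3_{1,1}: k∈[0..2] ⇒ +0.032278 -0.552793 +0.887531 = +0.367016;  D = -0.347047-0.119413i
d^3_{2,1}: k∈[0..1] ⇒ -0.149346 +0.639414 = +0.490068;  D = -0.448587+0.197325i
d^3_{3,1}: single k=0 term ⇒ +0.267620;  D = -0.106820+0.245377i
Y_3^{m'}(θ=2.3271,φ=5.22) and Σ D·Y over m':
  (+0.5643+0.0986i)·(-0.1604-0.0077i)  (-0.0378+0.0244i)·(+0.1957-0.3152i)  (-0.1128+0.4378i)·(+0.1548+0.2783i)  (+0.0651+0.1209i)·(+0.1653+0.0000i)  (-0.3470-0.1194i)·(-0.1548+0.2783i)  (-0.4486+0.1973i)·(+0.1957+0.3152i)  (-0.1068+0.2454i)·(+0.1604-0.0077i)
Y_3^1(R⁻¹ n̂) = -0.296299-0.087823i

Re=-0.2963 Im=-0.0878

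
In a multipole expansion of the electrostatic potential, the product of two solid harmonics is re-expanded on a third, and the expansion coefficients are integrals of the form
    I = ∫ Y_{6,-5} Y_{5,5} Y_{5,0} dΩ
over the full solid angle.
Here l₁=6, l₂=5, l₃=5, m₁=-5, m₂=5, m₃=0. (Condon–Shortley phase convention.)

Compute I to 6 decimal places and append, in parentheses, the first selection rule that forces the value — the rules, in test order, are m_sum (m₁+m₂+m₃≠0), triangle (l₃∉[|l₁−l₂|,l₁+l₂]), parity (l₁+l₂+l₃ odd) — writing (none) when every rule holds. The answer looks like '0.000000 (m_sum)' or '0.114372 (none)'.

Checks pass: Σm=0; 16 even; l₃=5∈[1,11].
(2·6+1)(2·5+1)(2·5+1) = 1573
Δ: 6! 6! 4! / 17! → 1/28588560
sum: t=1:−1/345600 t=2:+1/13824 t=3:−1/5184 t=4:+1/13824 t=5:−1/345600 = -7/129600
3j²(6 5 5; 0 0 0) = Δ·Π!·Σ² = 80/7293  (sign +1)
sum: t=6:+1/2073600 = 1/2073600
3j²(6 5 5; -5 5 0) = Δ·Π!·Σ² = 15/884  (sign -1)
combine: 4πI² = 1573·80/7293·15/884 = 1100/3757
take √, sign -1: I = -0.15264086
No selection rule forces the value: the integral is nonzero (none).

-0.152641 (none)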